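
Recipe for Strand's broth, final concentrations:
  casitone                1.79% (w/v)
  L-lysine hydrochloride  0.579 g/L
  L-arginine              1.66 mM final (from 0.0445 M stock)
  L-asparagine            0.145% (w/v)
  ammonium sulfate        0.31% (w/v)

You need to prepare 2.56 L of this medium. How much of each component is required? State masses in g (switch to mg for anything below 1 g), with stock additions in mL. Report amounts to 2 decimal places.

Scale factor relative to 1 L: 2.56.
casitone: 1.79 g per 100 mL × 2560 mL ÷ 100 = 45.82 g
L-lysine hydrochloride: 0.579 g/L × 2.56 L = 1.48 g
L-arginine: C1V1 = C2V2 → 1.66 mM × 2560 mL ÷ 44.5 mM = 95.50 mL
L-asparagine: 0.145 g per 100 mL × 2560 mL ÷ 100 = 3.71 g
ammonium sulfate: 0.31 g per 100 mL × 2560 mL ÷ 100 = 7.94 g

casitone 45.82 g; L-lysine hydrochloride 1.48 g; L-arginine 95.50 mL; L-asparagine 3.71 g; ammonium sulfate 7.94 g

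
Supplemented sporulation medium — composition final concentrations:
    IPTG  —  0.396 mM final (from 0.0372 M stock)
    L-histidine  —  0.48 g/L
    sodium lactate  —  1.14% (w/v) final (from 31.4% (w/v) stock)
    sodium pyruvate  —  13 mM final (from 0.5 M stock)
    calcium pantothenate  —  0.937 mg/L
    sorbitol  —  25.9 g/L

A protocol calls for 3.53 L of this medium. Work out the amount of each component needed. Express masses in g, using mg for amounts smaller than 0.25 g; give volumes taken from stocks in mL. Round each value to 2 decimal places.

IPTG 37.58 mL; L-histidine 1.69 g; sodium lactate 128.16 mL; sodium pyruvate 91.78 mL; calcium pantothenate 3.31 mg; sorbitol 91.43 g

Working volume: 3.53 L.
IPTG: V = C2·V2/C1 = 0.396 mM × 3530 mL ÷ 37.2 mM = 37.58 mL
L-histidine: 0.48 g/L × 3.53 L = 1.69 g
sodium lactate: C1V1 = C2V2 → 1.14% ÷ 31.4% × 3530 mL = 128.16 mL
sodium pyruvate: V = C2·V2/C1 = 13 mM × 3530 mL ÷ 500 mM = 91.78 mL
calcium pantothenate: 0.937 mg/L × 3.53 L = 3.31 mg
sorbitol: 25.9 g/L × 3.53 L = 91.43 g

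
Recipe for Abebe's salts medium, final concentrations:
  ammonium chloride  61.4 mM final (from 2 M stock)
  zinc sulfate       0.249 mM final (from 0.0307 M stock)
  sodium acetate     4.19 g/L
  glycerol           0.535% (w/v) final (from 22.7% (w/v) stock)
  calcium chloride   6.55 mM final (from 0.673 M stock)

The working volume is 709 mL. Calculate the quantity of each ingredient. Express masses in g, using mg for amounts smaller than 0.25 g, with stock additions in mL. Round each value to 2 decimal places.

ammonium chloride 21.77 mL; zinc sulfate 5.75 mL; sodium acetate 2.97 g; glycerol 16.71 mL; calcium chloride 6.90 mL

Target volume = 709 mL = 0.709 L.
ammonium chloride: dilute stock: 61.4 mM × 709 mL ÷ 2000 mM = 21.77 mL
zinc sulfate: V = C2·V2/C1 = 0.249 mM × 709 mL ÷ 30.7 mM = 5.75 mL
sodium acetate: 4.19 g/L × 0.709 L = 2.97 g
glycerol: dilute stock: 0.535% ÷ 22.7% × 709 mL = 16.71 mL
calcium chloride: dilute stock: 6.55 mM × 709 mL ÷ 673 mM = 6.90 mL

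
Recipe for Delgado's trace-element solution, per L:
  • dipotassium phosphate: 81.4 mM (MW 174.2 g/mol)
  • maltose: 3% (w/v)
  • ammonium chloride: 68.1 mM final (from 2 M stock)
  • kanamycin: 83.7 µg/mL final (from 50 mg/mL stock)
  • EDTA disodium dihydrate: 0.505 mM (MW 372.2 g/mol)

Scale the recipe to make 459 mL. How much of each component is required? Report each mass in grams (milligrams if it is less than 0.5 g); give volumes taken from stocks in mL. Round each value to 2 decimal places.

dipotassium phosphate 6.51 g; maltose 13.77 g; ammonium chloride 15.63 mL; kanamycin 0.77 mL; EDTA disodium dihydrate 86.27 mg

Target volume = 459 mL = 0.459 L.
dipotassium phosphate: 81.4 mmol/L × 174.2 g/mol × 0.459 L ÷ 1000 = 6.51 g
maltose: 3 g per 100 mL × 459 mL ÷ 100 = 13.77 g
ammonium chloride: dilute stock: 68.1 mM × 459 mL ÷ 2000 mM = 15.63 mL
kanamycin: dilute stock: 83.7 µg/mL × 459 mL ÷ 50000 µg/mL = 0.77 mL
EDTA disodium dihydrate: 0.505 mmol/L × 372.2 mg/mmol × 0.459 L = 86.27 mg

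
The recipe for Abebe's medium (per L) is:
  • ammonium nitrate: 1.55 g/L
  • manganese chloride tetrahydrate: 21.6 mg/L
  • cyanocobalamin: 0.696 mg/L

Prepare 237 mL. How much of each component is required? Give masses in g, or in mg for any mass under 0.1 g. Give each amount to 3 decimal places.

ammonium nitrate 0.367 g; manganese chloride tetrahydrate 5.119 mg; cyanocobalamin 0.165 mg

Working volume: 237 mL = 0.237 L.
ammonium nitrate: 1.55 g/L × 0.237 L = 0.367 g
manganese chloride tetrahydrate: 21.6 mg/L × 0.237 L = 5.119 mg
cyanocobalamin: 0.696 mg/L × 0.237 L = 0.165 mg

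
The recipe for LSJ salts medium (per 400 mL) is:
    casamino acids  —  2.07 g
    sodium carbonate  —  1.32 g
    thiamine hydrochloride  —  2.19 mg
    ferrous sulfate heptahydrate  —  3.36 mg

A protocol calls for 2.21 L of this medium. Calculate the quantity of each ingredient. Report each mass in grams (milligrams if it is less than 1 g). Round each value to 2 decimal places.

Scale factor = 2210 mL / 400 mL = 5.525.
casamino acids: 2.07 g × (2210 mL / 400 mL) = 11.44 g
sodium carbonate: 1.32 g × (2210 mL / 400 mL) = 7.29 g
thiamine hydrochloride: 2.19 mg × (2210 mL / 400 mL) = 12.10 mg
ferrous sulfate heptahydrate: 3.36 mg × (2210 mL / 400 mL) = 18.56 mg

casamino acids 11.44 g; sodium carbonate 7.29 g; thiamine hydrochloride 12.10 mg; ferrous sulfate heptahydrate 18.56 mg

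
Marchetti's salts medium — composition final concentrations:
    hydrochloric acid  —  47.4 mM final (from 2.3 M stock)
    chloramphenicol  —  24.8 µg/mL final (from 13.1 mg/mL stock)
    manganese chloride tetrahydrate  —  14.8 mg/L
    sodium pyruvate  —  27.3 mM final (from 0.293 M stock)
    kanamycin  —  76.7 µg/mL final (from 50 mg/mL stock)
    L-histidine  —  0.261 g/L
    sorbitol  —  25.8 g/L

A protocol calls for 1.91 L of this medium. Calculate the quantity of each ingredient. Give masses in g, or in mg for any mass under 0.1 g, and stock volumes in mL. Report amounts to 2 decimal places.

Working volume: 1.91 L.
hydrochloric acid: dilute stock: 47.4 mM × 1910 mL ÷ 2300 mM = 39.36 mL
chloramphenicol: C1V1 = C2V2 → 24.8 µg/mL × 1910 mL ÷ 13100 µg/mL = 3.62 mL
manganese chloride tetrahydrate: 14.8 mg/L × 1.91 L = 28.27 mg
sodium pyruvate: V = C2·V2/C1 = 27.3 mM × 1910 mL ÷ 293 mM = 177.96 mL
kanamycin: V = C2·V2/C1 = 76.7 µg/mL × 1910 mL ÷ 50000 µg/mL = 2.93 mL
L-histidine: 0.261 g/L × 1.91 L = 0.50 g
sorbitol: 25.8 g/L × 1.91 L = 49.28 g

hydrochloric acid 39.36 mL; chloramphenicol 3.62 mL; manganese chloride tetrahydrate 28.27 mg; sodium pyruvate 177.96 mL; kanamycin 2.93 mL; L-histidine 0.50 g; sorbitol 49.28 g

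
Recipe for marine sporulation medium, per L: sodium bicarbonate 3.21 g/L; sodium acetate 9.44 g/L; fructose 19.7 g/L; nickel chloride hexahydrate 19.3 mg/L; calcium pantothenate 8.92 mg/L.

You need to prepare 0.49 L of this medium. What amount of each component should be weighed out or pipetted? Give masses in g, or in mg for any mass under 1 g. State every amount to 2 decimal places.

sodium bicarbonate 1.57 g; sodium acetate 4.63 g; fructose 9.65 g; nickel chloride hexahydrate 9.46 mg; calcium pantothenate 4.37 mg

Scale factor relative to 1 L: 0.49.
sodium bicarbonate: 3.21 g/L × 0.49 L = 1.57 g
sodium acetate: 9.44 g/L × 0.49 L = 4.63 g
fructose: 19.7 g/L × 0.49 L = 9.65 g
nickel chloride hexahydrate: 19.3 mg/L × 0.49 L = 9.46 mg
calcium pantothenate: 8.92 mg/L × 0.49 L = 4.37 mg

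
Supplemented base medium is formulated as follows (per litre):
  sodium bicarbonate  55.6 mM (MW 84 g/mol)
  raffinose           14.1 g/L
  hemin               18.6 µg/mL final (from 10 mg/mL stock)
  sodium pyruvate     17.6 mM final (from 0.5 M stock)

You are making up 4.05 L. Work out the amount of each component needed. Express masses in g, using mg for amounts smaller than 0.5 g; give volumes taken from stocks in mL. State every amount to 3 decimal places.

Working volume: 4.05 L.
sodium bicarbonate: 55.6 mmol/L × 84 g/mol × 4.05 L ÷ 1000 = 18.915 g
raffinose: 14.1 g/L × 4.05 L = 57.105 g
hemin: C1V1 = C2V2 → 18.6 µg/mL × 4050 mL ÷ 10000 µg/mL = 7.533 mL
sodium pyruvate: V = C2·V2/C1 = 17.6 mM × 4050 mL ÷ 500 mM = 142.560 mL

sodium bicarbonate 18.915 g; raffinose 57.105 g; hemin 7.533 mL; sodium pyruvate 142.560 mL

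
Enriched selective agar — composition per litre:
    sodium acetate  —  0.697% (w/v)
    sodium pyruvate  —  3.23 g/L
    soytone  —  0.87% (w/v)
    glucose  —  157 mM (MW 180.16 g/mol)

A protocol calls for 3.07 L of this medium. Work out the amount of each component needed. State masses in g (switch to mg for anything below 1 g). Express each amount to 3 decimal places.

Working volume: 3.07 L.
sodium acetate: 0.697% w/v = 6.97 g/L → 6.97 × 3.07 L = 21.398 g
sodium pyruvate: 3.23 g/L × 3.07 L = 9.916 g
soytone: 0.87 g per 100 mL × 3070 mL ÷ 100 = 26.709 g
glucose: 157 mmol/L × 180.16 g/mol × 3.07 L ÷ 1000 = 86.835 g

sodium acetate 21.398 g; sodium pyruvate 9.916 g; soytone 26.709 g; glucose 86.835 g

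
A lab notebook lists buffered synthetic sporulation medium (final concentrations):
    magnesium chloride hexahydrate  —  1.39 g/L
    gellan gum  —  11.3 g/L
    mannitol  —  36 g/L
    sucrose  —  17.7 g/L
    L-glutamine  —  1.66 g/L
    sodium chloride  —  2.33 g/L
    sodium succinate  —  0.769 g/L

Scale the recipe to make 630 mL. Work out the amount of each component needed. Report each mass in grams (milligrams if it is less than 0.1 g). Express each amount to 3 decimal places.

Working volume: 630 mL = 0.63 L.
magnesium chloride hexahydrate: 1.39 g/L × 0.63 L = 0.876 g
gellan gum: 11.3 g/L × 0.63 L = 7.119 g
mannitol: 36 g/L × 0.63 L = 22.680 g
sucrose: 17.7 g/L × 0.63 L = 11.151 g
L-glutamine: 1.66 g/L × 0.63 L = 1.046 g
sodium chloride: 2.33 g/L × 0.63 L = 1.468 g
sodium succinate: 0.769 g/L × 0.63 L = 0.484 g

magnesium chloride hexahydrate 0.876 g; gellan gum 7.119 g; mannitol 22.680 g; sucrose 11.151 g; L-glutamine 1.046 g; sodium chloride 1.468 g; sodium succinate 0.484 g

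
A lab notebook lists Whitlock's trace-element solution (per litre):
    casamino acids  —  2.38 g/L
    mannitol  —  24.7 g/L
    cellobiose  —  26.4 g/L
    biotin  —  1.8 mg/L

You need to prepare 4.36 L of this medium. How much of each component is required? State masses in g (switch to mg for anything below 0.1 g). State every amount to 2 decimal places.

casamino acids 10.38 g; mannitol 107.69 g; cellobiose 115.10 g; biotin 7.85 mg

Working volume: 4.36 L.
casamino acids: 2.38 g/L × 4.36 L = 10.38 g
mannitol: 24.7 g/L × 4.36 L = 107.69 g
cellobiose: 26.4 g/L × 4.36 L = 115.10 g
biotin: 1.8 mg/L × 4.36 L = 7.85 mg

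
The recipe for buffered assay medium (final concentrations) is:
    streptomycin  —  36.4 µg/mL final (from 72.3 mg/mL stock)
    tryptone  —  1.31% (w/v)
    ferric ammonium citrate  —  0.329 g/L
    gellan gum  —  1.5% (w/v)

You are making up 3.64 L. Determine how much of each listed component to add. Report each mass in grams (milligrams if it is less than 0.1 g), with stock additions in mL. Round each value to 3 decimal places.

Working volume: 3.64 L.
streptomycin: V = C2·V2/C1 = 36.4 µg/mL × 3640 mL ÷ 72300 µg/mL = 1.833 mL
tryptone: 1.31 g per 100 mL × 3640 mL ÷ 100 = 47.684 g
ferric ammonium citrate: 0.329 g/L × 3.64 L = 1.198 g
gellan gum: 1.5% w/v = 15 g/L → 15 × 3.64 L = 54.600 g

streptomycin 1.833 mL; tryptone 47.684 g; ferric ammonium citrate 1.198 g; gellan gum 54.600 g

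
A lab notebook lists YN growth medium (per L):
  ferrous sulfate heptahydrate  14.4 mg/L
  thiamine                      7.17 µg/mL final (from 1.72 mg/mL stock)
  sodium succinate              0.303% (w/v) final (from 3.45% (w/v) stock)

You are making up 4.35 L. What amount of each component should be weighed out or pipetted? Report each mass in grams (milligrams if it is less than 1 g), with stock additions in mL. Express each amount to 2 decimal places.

Working volume: 4.35 L.
ferrous sulfate heptahydrate: 14.4 mg/L × 4.35 L = 62.64 mg
thiamine: C1V1 = C2V2 → 7.17 µg/mL × 4350 mL ÷ 1720 µg/mL = 18.13 mL
sodium succinate: C1V1 = C2V2 → 0.303% ÷ 3.45% × 4350 mL = 382.04 mL

ferrous sulfate heptahydrate 62.64 mg; thiamine 18.13 mL; sodium succinate 382.04 mL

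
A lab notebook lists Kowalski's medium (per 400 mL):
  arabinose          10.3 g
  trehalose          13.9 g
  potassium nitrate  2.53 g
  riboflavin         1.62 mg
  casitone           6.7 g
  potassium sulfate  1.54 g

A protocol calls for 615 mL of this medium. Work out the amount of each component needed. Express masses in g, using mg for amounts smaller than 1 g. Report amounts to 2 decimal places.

arabinose 15.84 g; trehalose 21.37 g; potassium nitrate 3.89 g; riboflavin 2.49 mg; casitone 10.30 g; potassium sulfate 2.37 g

Scale factor = 615 mL / 400 mL = 1.5375.
arabinose: 10.3 g × (615 mL / 400 mL) = 15.84 g
trehalose: 13.9 g × (615 mL / 400 mL) = 21.37 g
potassium nitrate: 2.53 g × (615 mL / 400 mL) = 3.89 g
riboflavin: 1.62 mg × (615 mL / 400 mL) = 2.49 mg
casitone: 6.7 g × (615 mL / 400 mL) = 10.30 g
potassium sulfate: 1.54 g × (615 mL / 400 mL) = 2.37 g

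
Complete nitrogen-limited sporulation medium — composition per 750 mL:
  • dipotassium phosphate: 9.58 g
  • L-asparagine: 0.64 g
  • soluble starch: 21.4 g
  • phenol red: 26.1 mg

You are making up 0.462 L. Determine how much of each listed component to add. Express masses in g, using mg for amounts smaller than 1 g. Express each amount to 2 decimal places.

Ratio of target to recipe volume: 462 / 750 = 0.616.
dipotassium phosphate: 9.58 g × (462 mL / 750 mL) = 5.90 g
L-asparagine: 0.64 g × (462 mL / 750 mL) = 0.39424 g = 394.24 mg
soluble starch: 21.4 g × (462 mL / 750 mL) = 13.18 g
phenol red: 26.1 mg × (462 mL / 750 mL) = 16.08 mg

dipotassium phosphate 5.90 g; L-asparagine 394.24 mg; soluble starch 13.18 g; phenol red 16.08 mg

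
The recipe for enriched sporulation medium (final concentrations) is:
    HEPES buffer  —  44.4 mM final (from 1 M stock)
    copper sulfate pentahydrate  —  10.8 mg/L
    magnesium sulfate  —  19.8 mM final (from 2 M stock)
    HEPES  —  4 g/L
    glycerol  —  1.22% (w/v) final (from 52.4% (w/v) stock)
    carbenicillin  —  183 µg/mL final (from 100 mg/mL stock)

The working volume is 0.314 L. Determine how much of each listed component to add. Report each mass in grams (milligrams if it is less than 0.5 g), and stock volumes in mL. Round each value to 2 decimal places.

Scale factor relative to 1 L: 0.314.
HEPES buffer: C1V1 = C2V2 → 44.4 mM × 314 mL ÷ 1000 mM = 13.94 mL
copper sulfate pentahydrate: 10.8 mg/L × 0.314 L = 3.39 mg
magnesium sulfate: C1V1 = C2V2 → 19.8 mM × 314 mL ÷ 2000 mM = 3.11 mL
HEPES: 4 g/L × 0.314 L = 1.26 g
glycerol: V = C2·V2/C1 = 1.22% ÷ 52.4% × 314 mL = 7.31 mL
carbenicillin: C1V1 = C2V2 → 183 µg/mL × 314 mL ÷ 100000 µg/mL = 0.57 mL

HEPES buffer 13.94 mL; copper sulfate pentahydrate 3.39 mg; magnesium sulfate 3.11 mL; HEPES 1.26 g; glycerol 7.31 mL; carbenicillin 0.57 mL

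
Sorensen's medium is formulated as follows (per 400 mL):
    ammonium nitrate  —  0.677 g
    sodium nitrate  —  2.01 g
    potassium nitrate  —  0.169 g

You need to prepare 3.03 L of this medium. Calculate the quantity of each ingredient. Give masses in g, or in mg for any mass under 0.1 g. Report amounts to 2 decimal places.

Scale factor = 3030 mL / 400 mL = 7.575.
ammonium nitrate: 0.677 g × (3030 mL / 400 mL) = 5.13 g
sodium nitrate: 2.01 g × (3030 mL / 400 mL) = 15.23 g
potassium nitrate: 0.169 g × (3030 mL / 400 mL) = 1.28 g

ammonium nitrate 5.13 g; sodium nitrate 15.23 g; potassium nitrate 1.28 g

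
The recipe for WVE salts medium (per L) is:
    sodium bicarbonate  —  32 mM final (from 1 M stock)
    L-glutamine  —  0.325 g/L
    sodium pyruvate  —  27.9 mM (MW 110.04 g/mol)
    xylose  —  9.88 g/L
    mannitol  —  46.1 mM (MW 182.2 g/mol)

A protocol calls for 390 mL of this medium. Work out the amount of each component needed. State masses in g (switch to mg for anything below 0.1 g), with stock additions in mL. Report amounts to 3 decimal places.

Scale factor relative to 1 L: 0.39.
sodium bicarbonate: dilute stock: 32 mM × 390 mL ÷ 1000 mM = 12.480 mL
L-glutamine: 0.325 g/L × 0.39 L = 0.127 g
sodium pyruvate: 27.9 mmol/L × 110.04 g/mol × 0.39 L ÷ 1000 = 1.197 g
xylose: 9.88 g/L × 0.39 L = 3.853 g
mannitol: 46.1 mmol/L × 182.2 g/mol × 0.39 L ÷ 1000 = 3.276 g

sodium bicarbonate 12.480 mL; L-glutamine 0.127 g; sodium pyruvate 1.197 g; xylose 3.853 g; mannitol 3.276 g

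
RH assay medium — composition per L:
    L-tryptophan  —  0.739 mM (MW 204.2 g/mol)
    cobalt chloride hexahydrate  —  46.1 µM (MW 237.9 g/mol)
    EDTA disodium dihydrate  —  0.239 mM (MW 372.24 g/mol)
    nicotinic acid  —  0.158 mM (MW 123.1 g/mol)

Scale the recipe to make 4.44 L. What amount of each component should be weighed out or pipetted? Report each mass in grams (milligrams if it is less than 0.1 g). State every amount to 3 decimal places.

L-tryptophan 0.670 g; cobalt chloride hexahydrate 48.694 mg; EDTA disodium dihydrate 0.395 g; nicotinic acid 86.357 mg

Scale factor relative to 1 L: 4.44.
L-tryptophan: 0.739 mmol/L × 204.2 g/mol × 4.44 L ÷ 1000 = 0.670 g
cobalt chloride hexahydrate: 46.1 µmol/L × 237.9 g/mol × 4.44 L ÷ 1000 = 48.694 mg
EDTA disodium dihydrate: 0.239 mmol/L × 372.24 g/mol × 4.44 L ÷ 1000 = 0.395 g
nicotinic acid: 0.158 mmol/L × 123.1 mg/mmol × 4.44 L = 86.357 mg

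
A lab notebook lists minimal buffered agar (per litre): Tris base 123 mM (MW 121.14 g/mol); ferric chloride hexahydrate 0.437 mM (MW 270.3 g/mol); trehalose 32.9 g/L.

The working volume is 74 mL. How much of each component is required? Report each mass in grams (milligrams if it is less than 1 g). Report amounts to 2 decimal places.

Working volume: 74 mL = 0.074 L.
Tris base: 123 mmol/L × 121.14 g/mol × 0.074 L ÷ 1000 = 1.10 g
ferric chloride hexahydrate: 0.437 mmol/L × 270.3 mg/mmol × 0.074 L = 8.74 mg
trehalose: 32.9 g/L × 0.074 L = 2.43 g

Tris base 1.10 g; ferric chloride hexahydrate 8.74 mg; trehalose 2.43 g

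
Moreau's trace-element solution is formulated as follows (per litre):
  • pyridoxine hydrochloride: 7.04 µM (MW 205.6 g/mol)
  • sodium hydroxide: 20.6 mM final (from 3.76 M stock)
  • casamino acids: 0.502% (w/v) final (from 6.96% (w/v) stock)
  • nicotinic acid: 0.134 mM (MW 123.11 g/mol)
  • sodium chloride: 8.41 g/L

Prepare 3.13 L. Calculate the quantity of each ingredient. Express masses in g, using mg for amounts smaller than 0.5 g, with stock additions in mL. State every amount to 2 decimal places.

pyridoxine hydrochloride 4.53 mg; sodium hydroxide 17.15 mL; casamino acids 225.76 mL; nicotinic acid 51.63 mg; sodium chloride 26.32 g

Scale factor relative to 1 L: 3.13.
pyridoxine hydrochloride: 7.04 µmol/L × 205.6 g/mol × 3.13 L ÷ 1000 = 4.53 mg
sodium hydroxide: C1V1 = C2V2 → 20.6 mM × 3130 mL ÷ 3760 mM = 17.15 mL
casamino acids: C1V1 = C2V2 → 0.502% ÷ 6.96% × 3130 mL = 225.76 mL
nicotinic acid: 0.134 mmol/L × 123.11 mg/mmol × 3.13 L = 51.63 mg
sodium chloride: 8.41 g/L × 3.13 L = 26.32 g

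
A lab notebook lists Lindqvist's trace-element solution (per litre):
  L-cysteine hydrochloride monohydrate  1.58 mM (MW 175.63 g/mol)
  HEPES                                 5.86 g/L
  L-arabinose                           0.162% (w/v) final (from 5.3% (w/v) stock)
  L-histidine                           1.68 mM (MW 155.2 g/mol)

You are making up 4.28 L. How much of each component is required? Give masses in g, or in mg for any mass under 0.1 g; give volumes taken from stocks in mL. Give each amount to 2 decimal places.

Working volume: 4.28 L.
L-cysteine hydrochloride monohydrate: 1.58 mmol/L × 175.63 g/mol × 4.28 L ÷ 1000 = 1.19 g
HEPES: 5.86 g/L × 4.28 L = 25.08 g
L-arabinose: dilute stock: 0.162% ÷ 5.3% × 4280 mL = 130.82 mL
L-histidine: 1.68 mmol/L × 155.2 g/mol × 4.28 L ÷ 1000 = 1.12 g

L-cysteine hydrochloride monohydrate 1.19 g; HEPES 25.08 g; L-arabinose 130.82 mL; L-histidine 1.12 g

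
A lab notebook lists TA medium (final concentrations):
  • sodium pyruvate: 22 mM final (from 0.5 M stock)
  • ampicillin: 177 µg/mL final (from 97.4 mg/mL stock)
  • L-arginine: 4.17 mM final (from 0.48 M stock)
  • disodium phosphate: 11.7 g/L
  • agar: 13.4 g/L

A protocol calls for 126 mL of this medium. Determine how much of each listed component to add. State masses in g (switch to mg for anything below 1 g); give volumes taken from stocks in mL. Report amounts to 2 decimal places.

Working volume: 126 mL = 0.126 L.
sodium pyruvate: C1V1 = C2V2 → 22 mM × 126 mL ÷ 500 mM = 5.54 mL
ampicillin: dilute stock: 177 µg/mL × 126 mL ÷ 97400 µg/mL = 0.23 mL
L-arginine: dilute stock: 4.17 mM × 126 mL ÷ 480 mM = 1.09 mL
disodium phosphate: 11.7 g/L × 0.126 L = 1.47 g
agar: 13.4 g/L × 0.126 L = 1.69 g

sodium pyruvate 5.54 mL; ampicillin 0.23 mL; L-arginine 1.09 mL; disodium phosphate 1.47 g; agar 1.69 g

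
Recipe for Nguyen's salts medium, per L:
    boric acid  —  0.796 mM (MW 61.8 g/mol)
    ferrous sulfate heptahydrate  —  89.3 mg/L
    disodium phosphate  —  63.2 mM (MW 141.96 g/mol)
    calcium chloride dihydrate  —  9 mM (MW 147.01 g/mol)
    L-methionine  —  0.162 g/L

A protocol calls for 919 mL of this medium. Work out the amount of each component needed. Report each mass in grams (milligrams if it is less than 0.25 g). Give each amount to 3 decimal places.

Scale factor relative to 1 L: 0.919.
boric acid: 0.796 mmol/L × 61.8 mg/mmol × 0.919 L = 45.208 mg
ferrous sulfate heptahydrate: 89.3 mg/L × 0.919 L = 82.067 mg
disodium phosphate: 63.2 mmol/L × 141.96 g/mol × 0.919 L ÷ 1000 = 8.245 g
calcium chloride dihydrate: 9 mmol/L × 147.01 g/mol × 0.919 L ÷ 1000 = 1.216 g
L-methionine: 0.162 g/L × 0.919 L = 0.148878 g = 148.878 mg

boric acid 45.208 mg; ferrous sulfate heptahydrate 82.067 mg; disodium phosphate 8.245 g; calcium chloride dihydrate 1.216 g; L-methionine 148.878 mg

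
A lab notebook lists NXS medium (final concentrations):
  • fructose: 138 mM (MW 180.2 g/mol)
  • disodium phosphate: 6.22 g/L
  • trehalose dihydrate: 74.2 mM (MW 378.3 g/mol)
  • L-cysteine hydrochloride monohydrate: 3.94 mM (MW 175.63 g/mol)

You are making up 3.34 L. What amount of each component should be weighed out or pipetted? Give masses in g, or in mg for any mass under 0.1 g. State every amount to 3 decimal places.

fructose 83.058 g; disodium phosphate 20.775 g; trehalose dihydrate 93.753 g; L-cysteine hydrochloride monohydrate 2.311 g

Working volume: 3.34 L.
fructose: 138 mmol/L × 180.2 g/mol × 3.34 L ÷ 1000 = 83.058 g
disodium phosphate: 6.22 g/L × 3.34 L = 20.775 g
trehalose dihydrate: 74.2 mmol/L × 378.3 g/mol × 3.34 L ÷ 1000 = 93.753 g
L-cysteine hydrochloride monohydrate: 3.94 mmol/L × 175.63 g/mol × 3.34 L ÷ 1000 = 2.311 g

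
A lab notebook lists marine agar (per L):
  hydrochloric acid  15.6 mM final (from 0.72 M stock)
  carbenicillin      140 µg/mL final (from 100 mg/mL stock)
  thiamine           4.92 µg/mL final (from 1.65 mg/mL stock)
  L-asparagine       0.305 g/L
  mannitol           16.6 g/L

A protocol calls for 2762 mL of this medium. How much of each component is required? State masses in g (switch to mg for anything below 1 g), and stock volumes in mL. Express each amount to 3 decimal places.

hydrochloric acid 59.843 mL; carbenicillin 3.867 mL; thiamine 8.236 mL; L-asparagine 842.410 mg; mannitol 45.849 g

Scale factor relative to 1 L: 2.762.
hydrochloric acid: dilute stock: 15.6 mM × 2762 mL ÷ 720 mM = 59.843 mL
carbenicillin: dilute stock: 140 µg/mL × 2762 mL ÷ 100000 µg/mL = 3.867 mL
thiamine: V = C2·V2/C1 = 4.92 µg/mL × 2762 mL ÷ 1650 µg/mL = 8.236 mL
L-asparagine: 0.305 g/L × 2.762 L = 0.84241 g = 842.410 mg
mannitol: 16.6 g/L × 2.762 L = 45.849 g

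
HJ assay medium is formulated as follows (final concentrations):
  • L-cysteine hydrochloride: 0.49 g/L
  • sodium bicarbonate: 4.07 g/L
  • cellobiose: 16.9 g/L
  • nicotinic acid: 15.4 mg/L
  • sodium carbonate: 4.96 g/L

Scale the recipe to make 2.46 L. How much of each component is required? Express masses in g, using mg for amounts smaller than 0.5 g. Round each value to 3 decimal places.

L-cysteine hydrochloride 1.205 g; sodium bicarbonate 10.012 g; cellobiose 41.574 g; nicotinic acid 37.884 mg; sodium carbonate 12.202 g

Working volume: 2.46 L.
L-cysteine hydrochloride: 0.49 g/L × 2.46 L = 1.205 g
sodium bicarbonate: 4.07 g/L × 2.46 L = 10.012 g
cellobiose: 16.9 g/L × 2.46 L = 41.574 g
nicotinic acid: 15.4 mg/L × 2.46 L = 37.884 mg
sodium carbonate: 4.96 g/L × 2.46 L = 12.202 g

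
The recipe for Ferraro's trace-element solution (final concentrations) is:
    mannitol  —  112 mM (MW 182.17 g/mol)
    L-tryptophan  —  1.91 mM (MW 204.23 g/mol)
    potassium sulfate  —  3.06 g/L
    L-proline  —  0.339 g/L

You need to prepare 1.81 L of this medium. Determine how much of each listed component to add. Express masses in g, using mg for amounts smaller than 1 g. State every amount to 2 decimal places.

Scale factor relative to 1 L: 1.81.
mannitol: 112 mmol/L × 182.17 g/mol × 1.81 L ÷ 1000 = 36.93 g
L-tryptophan: 1.91 mmol/L × 204.23 mg/mmol × 1.81 L = 706.04 mg
potassium sulfate: 3.06 g/L × 1.81 L = 5.54 g
L-proline: 0.339 g/L × 1.81 L = 0.61359 g = 613.59 mg

mannitol 36.93 g; L-tryptophan 706.04 mg; potassium sulfate 5.54 g; L-proline 613.59 mg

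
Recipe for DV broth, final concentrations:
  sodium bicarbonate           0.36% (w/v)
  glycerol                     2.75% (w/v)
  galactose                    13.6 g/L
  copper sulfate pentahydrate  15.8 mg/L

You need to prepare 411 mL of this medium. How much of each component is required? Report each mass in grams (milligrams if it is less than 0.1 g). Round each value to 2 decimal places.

Scale factor relative to 1 L: 0.411.
sodium bicarbonate: 0.36% w/v = 3.6 g/L → 3.6 × 0.411 L = 1.48 g
glycerol: 2.75 g per 100 mL × 411 mL ÷ 100 = 11.30 g
galactose: 13.6 g/L × 0.411 L = 5.59 g
copper sulfate pentahydrate: 15.8 mg/L × 0.411 L = 6.49 mg

sodium bicarbonate 1.48 g; glycerol 11.30 g; galactose 5.59 g; copper sulfate pentahydrate 6.49 mg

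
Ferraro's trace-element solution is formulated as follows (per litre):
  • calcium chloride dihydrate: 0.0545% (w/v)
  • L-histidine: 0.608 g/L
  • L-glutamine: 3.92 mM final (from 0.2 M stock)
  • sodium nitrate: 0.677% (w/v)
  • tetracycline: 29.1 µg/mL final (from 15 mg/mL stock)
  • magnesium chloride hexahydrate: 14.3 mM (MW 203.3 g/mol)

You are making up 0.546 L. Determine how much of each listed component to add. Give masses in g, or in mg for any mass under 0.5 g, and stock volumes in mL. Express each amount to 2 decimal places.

Working volume: 0.546 L.
calcium chloride dihydrate: 0.0545% w/v = 0.545 g/L → 0.545 × 0.546 L = 0.29757 g = 297.57 mg
L-histidine: 0.608 g/L × 0.546 L = 0.331968 g = 331.97 mg
L-glutamine: C1V1 = C2V2 → 3.92 mM × 546 mL ÷ 200 mM = 10.70 mL
sodium nitrate: 0.677 g per 100 mL × 546 mL ÷ 100 = 3.70 g
tetracycline: V = C2·V2/C1 = 29.1 µg/mL × 546 mL ÷ 15000 µg/mL = 1.06 mL
magnesium chloride hexahydrate: 14.3 mmol/L × 203.3 g/mol × 0.546 L ÷ 1000 = 1.59 g

calcium chloride dihydrate 297.57 mg; L-histidine 331.97 mg; L-glutamine 10.70 mL; sodium nitrate 3.70 g; tetracycline 1.06 mL; magnesium chloride hexahydrate 1.59 g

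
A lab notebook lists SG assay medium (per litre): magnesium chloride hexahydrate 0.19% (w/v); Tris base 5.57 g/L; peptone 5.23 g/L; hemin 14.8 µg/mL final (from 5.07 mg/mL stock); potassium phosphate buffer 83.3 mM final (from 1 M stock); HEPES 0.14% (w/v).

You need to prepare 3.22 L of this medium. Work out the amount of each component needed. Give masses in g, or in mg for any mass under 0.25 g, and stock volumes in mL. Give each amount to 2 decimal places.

magnesium chloride hexahydrate 6.12 g; Tris base 17.94 g; peptone 16.84 g; hemin 9.40 mL; potassium phosphate buffer 268.23 mL; HEPES 4.51 g

Working volume: 3.22 L.
magnesium chloride hexahydrate: 0.19 g per 100 mL × 3220 mL ÷ 100 = 6.12 g
Tris base: 5.57 g/L × 3.22 L = 17.94 g
peptone: 5.23 g/L × 3.22 L = 16.84 g
hemin: V = C2·V2/C1 = 14.8 µg/mL × 3220 mL ÷ 5070 µg/mL = 9.40 mL
potassium phosphate buffer: V = C2·V2/C1 = 83.3 mM × 3220 mL ÷ 1000 mM = 268.23 mL
HEPES: 0.14 g per 100 mL × 3220 mL ÷ 100 = 4.51 g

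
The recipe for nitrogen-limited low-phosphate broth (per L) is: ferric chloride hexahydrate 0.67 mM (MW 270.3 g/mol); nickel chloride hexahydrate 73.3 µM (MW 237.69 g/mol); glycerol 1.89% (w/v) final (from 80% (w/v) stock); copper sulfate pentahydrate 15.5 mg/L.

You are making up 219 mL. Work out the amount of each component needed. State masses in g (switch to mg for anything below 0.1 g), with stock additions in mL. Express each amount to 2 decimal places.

Working volume: 219 mL = 0.219 L.
ferric chloride hexahydrate: 0.67 mmol/L × 270.3 mg/mmol × 0.219 L = 39.66 mg
nickel chloride hexahydrate: 73.3 µmol/L × 237.69 g/mol × 0.219 L ÷ 1000 = 3.82 mg
glycerol: C1V1 = C2V2 → 1.89% ÷ 80% × 219 mL = 5.17 mL
copper sulfate pentahydrate: 15.5 mg/L × 0.219 L = 3.39 mg

ferric chloride hexahydrate 39.66 mg; nickel chloride hexahydrate 3.82 mg; glycerol 5.17 mL; copper sulfate pentahydrate 3.39 mg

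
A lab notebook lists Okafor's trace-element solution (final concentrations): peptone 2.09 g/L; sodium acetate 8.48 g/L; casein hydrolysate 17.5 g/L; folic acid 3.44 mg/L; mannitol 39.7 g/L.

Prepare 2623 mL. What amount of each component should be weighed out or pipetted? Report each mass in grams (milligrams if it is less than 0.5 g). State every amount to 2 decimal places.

Target volume = 2623 mL = 2.623 L.
peptone: 2.09 g/L × 2.623 L = 5.48 g
sodium acetate: 8.48 g/L × 2.623 L = 22.24 g
casein hydrolysate: 17.5 g/L × 2.623 L = 45.90 g
folic acid: 3.44 mg/L × 2.623 L = 9.02 mg
mannitol: 39.7 g/L × 2.623 L = 104.13 g

peptone 5.48 g; sodium acetate 22.24 g; casein hydrolysate 45.90 g; folic acid 9.02 mg; mannitol 104.13 g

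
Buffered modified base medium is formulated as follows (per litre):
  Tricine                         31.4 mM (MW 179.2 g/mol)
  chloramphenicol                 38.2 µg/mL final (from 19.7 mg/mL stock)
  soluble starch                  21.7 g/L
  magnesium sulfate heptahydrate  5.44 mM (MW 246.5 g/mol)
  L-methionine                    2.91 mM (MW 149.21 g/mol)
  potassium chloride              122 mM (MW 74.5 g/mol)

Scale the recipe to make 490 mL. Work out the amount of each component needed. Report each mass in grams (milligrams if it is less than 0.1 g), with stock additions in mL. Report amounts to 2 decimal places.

Tricine 2.76 g; chloramphenicol 0.95 mL; soluble starch 10.63 g; magnesium sulfate heptahydrate 0.66 g; L-methionine 0.21 g; potassium chloride 4.45 g

Target volume = 490 mL = 0.49 L.
Tricine: 31.4 mmol/L × 179.2 g/mol × 0.49 L ÷ 1000 = 2.76 g
chloramphenicol: V = C2·V2/C1 = 38.2 µg/mL × 490 mL ÷ 19700 µg/mL = 0.95 mL
soluble starch: 21.7 g/L × 0.49 L = 10.63 g
magnesium sulfate heptahydrate: 5.44 mmol/L × 246.5 g/mol × 0.49 L ÷ 1000 = 0.66 g
L-methionine: 2.91 mmol/L × 149.21 g/mol × 0.49 L ÷ 1000 = 0.21 g
potassium chloride: 122 mmol/L × 74.5 g/mol × 0.49 L ÷ 1000 = 4.45 g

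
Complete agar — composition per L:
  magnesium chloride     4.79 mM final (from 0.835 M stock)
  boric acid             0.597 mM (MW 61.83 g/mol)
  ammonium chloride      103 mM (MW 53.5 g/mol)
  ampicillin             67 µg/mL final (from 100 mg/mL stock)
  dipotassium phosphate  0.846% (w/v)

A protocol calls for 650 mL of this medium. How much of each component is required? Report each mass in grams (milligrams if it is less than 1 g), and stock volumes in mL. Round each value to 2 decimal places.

magnesium chloride 3.73 mL; boric acid 23.99 mg; ammonium chloride 3.58 g; ampicillin 0.44 mL; dipotassium phosphate 5.50 g

Working volume: 650 mL = 0.65 L.
magnesium chloride: dilute stock: 4.79 mM × 650 mL ÷ 835 mM = 3.73 mL
boric acid: 0.597 mmol/L × 61.83 mg/mmol × 0.65 L = 23.99 mg
ammonium chloride: 103 mmol/L × 53.5 g/mol × 0.65 L ÷ 1000 = 3.58 g
ampicillin: C1V1 = C2V2 → 67 µg/mL × 650 mL ÷ 100000 µg/mL = 0.44 mL
dipotassium phosphate: 0.846 g per 100 mL × 650 mL ÷ 100 = 5.50 g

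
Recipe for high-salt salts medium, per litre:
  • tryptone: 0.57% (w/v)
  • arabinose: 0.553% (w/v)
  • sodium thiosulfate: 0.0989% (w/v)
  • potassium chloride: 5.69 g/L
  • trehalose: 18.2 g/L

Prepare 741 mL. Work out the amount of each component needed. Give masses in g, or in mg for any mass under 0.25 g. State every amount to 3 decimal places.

Working volume: 741 mL = 0.741 L.
tryptone: 0.57% w/v = 5.7 g/L → 5.7 × 0.741 L = 4.224 g
arabinose: 0.553% w/v = 5.53 g/L → 5.53 × 0.741 L = 4.098 g
sodium thiosulfate: 0.0989 g per 100 mL × 741 mL ÷ 100 = 0.733 g
potassium chloride: 5.69 g/L × 0.741 L = 4.216 g
trehalose: 18.2 g/L × 0.741 L = 13.486 g

tryptone 4.224 g; arabinose 4.098 g; sodium thiosulfate 0.733 g; potassium chloride 4.216 g; trehalose 13.486 g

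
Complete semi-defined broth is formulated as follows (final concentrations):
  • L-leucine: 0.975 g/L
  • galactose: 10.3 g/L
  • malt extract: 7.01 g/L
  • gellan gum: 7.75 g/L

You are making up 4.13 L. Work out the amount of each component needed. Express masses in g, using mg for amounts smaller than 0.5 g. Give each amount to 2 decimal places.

L-leucine 4.03 g; galactose 42.54 g; malt extract 28.95 g; gellan gum 32.01 g

Scale factor relative to 1 L: 4.13.
L-leucine: 0.975 g/L × 4.13 L = 4.03 g
galactose: 10.3 g/L × 4.13 L = 42.54 g
malt extract: 7.01 g/L × 4.13 L = 28.95 g
gellan gum: 7.75 g/L × 4.13 L = 32.01 g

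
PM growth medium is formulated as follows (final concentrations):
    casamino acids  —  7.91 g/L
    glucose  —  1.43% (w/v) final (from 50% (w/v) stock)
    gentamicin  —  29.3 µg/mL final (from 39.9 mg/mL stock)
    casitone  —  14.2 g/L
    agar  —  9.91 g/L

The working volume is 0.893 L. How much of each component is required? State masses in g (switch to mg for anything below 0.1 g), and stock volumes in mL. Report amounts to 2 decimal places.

Working volume: 0.893 L.
casamino acids: 7.91 g/L × 0.893 L = 7.06 g
glucose: C1V1 = C2V2 → 1.43% ÷ 50% × 893 mL = 25.54 mL
gentamicin: dilute stock: 29.3 µg/mL × 893 mL ÷ 39900 µg/mL = 0.66 mL
casitone: 14.2 g/L × 0.893 L = 12.68 g
agar: 9.91 g/L × 0.893 L = 8.85 g

casamino acids 7.06 g; glucose 25.54 mL; gentamicin 0.66 mL; casitone 12.68 g; agar 8.85 g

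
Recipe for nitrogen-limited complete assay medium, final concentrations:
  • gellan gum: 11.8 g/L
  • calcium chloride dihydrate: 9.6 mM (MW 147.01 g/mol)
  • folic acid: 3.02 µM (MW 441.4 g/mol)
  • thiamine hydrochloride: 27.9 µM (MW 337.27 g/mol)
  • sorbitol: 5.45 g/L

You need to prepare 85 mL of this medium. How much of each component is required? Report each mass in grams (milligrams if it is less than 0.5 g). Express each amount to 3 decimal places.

gellan gum 1.003 g; calcium chloride dihydrate 119.960 mg; folic acid 0.113 mg; thiamine hydrochloride 0.800 mg; sorbitol 463.250 mg

Working volume: 85 mL = 0.085 L.
gellan gum: 11.8 g/L × 0.085 L = 1.003 g
calcium chloride dihydrate: 9.6 mmol/L × 147.01 mg/mmol × 0.085 L = 119.960 mg
folic acid: 3.02 µmol/L × 441.4 g/mol × 0.085 L ÷ 1000 = 0.113 mg
thiamine hydrochloride: 27.9 µmol/L × 337.27 g/mol × 0.085 L ÷ 1000 = 0.800 mg
sorbitol: 5.45 g/L × 0.085 L = 0.46325 g = 463.250 mg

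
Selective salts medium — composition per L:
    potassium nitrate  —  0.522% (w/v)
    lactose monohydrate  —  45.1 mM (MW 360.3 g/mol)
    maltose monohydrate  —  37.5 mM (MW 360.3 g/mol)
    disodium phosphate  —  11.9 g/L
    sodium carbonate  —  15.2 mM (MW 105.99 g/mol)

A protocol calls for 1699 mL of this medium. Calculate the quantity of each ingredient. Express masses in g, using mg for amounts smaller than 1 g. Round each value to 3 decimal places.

potassium nitrate 8.869 g; lactose monohydrate 27.608 g; maltose monohydrate 22.956 g; disodium phosphate 20.218 g; sodium carbonate 2.737 g

Scale factor relative to 1 L: 1.699.
potassium nitrate: 0.522% w/v = 5.22 g/L → 5.22 × 1.699 L = 8.869 g
lactose monohydrate: 45.1 mmol/L × 360.3 g/mol × 1.699 L ÷ 1000 = 27.608 g
maltose monohydrate: 37.5 mmol/L × 360.3 g/mol × 1.699 L ÷ 1000 = 22.956 g
disodium phosphate: 11.9 g/L × 1.699 L = 20.218 g
sodium carbonate: 15.2 mmol/L × 105.99 g/mol × 1.699 L ÷ 1000 = 2.737 g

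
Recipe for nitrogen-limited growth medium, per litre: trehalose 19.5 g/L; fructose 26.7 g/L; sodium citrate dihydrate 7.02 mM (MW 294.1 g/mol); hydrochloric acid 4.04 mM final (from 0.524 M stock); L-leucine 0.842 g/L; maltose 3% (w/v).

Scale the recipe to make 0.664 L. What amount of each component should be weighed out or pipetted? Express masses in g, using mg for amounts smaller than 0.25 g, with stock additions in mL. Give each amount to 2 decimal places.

Working volume: 0.664 L.
trehalose: 19.5 g/L × 0.664 L = 12.95 g
fructose: 26.7 g/L × 0.664 L = 17.73 g
sodium citrate dihydrate: 7.02 mmol/L × 294.1 g/mol × 0.664 L ÷ 1000 = 1.37 g
hydrochloric acid: V = C2·V2/C1 = 4.04 mM × 664 mL ÷ 524 mM = 5.12 mL
L-leucine: 0.842 g/L × 0.664 L = 0.56 g
maltose: 3% w/v = 30 g/L → 30 × 0.664 L = 19.92 g

trehalose 12.95 g; fructose 17.73 g; sodium citrate dihydrate 1.37 g; hydrochloric acid 5.12 mL; L-leucine 0.56 g; maltose 19.92 g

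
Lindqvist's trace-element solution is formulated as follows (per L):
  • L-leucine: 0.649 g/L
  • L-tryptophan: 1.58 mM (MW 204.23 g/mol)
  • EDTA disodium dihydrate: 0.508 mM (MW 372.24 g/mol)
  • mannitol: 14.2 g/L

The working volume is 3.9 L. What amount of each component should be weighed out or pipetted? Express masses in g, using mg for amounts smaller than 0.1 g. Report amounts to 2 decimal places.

Working volume: 3.9 L.
L-leucine: 0.649 g/L × 3.9 L = 2.53 g
L-tryptophan: 1.58 mmol/L × 204.23 g/mol × 3.9 L ÷ 1000 = 1.26 g
EDTA disodium dihydrate: 0.508 mmol/L × 372.24 g/mol × 3.9 L ÷ 1000 = 0.74 g
mannitol: 14.2 g/L × 3.9 L = 55.38 g

L-leucine 2.53 g; L-tryptophan 1.26 g; EDTA disodium dihydrate 0.74 g; mannitol 55.38 g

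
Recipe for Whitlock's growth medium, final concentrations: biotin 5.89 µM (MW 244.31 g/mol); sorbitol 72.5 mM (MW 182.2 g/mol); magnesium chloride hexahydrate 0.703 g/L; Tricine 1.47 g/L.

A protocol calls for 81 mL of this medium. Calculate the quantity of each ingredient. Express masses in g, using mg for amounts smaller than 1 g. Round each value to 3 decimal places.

Target volume = 81 mL = 0.081 L.
biotin: 5.89 µmol/L × 244.31 g/mol × 0.081 L ÷ 1000 = 0.117 mg
sorbitol: 72.5 mmol/L × 182.2 g/mol × 0.081 L ÷ 1000 = 1.070 g
magnesium chloride hexahydrate: 0.703 g/L × 0.081 L = 0.056943 g = 56.943 mg
Tricine: 1.47 g/L × 0.081 L = 0.11907 g = 119.070 mg

biotin 0.117 mg; sorbitol 1.070 g; magnesium chloride hexahydrate 56.943 mg; Tricine 119.070 mg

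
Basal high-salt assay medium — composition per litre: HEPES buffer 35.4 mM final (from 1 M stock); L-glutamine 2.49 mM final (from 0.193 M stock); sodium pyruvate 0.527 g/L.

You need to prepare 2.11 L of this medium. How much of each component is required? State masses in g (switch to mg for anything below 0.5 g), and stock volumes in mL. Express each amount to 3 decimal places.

Scale factor relative to 1 L: 2.11.
HEPES buffer: V = C2·V2/C1 = 35.4 mM × 2110 mL ÷ 1000 mM = 74.694 mL
L-glutamine: V = C2·V2/C1 = 2.49 mM × 2110 mL ÷ 193 mM = 27.222 mL
sodium pyruvate: 0.527 g/L × 2.11 L = 1.112 g

HEPES buffer 74.694 mL; L-glutamine 27.222 mL; sodium pyruvate 1.112 g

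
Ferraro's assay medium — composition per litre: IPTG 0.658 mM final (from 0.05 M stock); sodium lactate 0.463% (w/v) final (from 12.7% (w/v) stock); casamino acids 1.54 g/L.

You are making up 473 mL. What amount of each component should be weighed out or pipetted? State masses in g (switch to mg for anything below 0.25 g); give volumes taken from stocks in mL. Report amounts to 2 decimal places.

IPTG 6.22 mL; sodium lactate 17.24 mL; casamino acids 0.73 g

Target volume = 473 mL = 0.473 L.
IPTG: dilute stock: 0.658 mM × 473 mL ÷ 50 mM = 6.22 mL
sodium lactate: V = C2·V2/C1 = 0.463% ÷ 12.7% × 473 mL = 17.24 mL
casamino acids: 1.54 g/L × 0.473 L = 0.73 g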